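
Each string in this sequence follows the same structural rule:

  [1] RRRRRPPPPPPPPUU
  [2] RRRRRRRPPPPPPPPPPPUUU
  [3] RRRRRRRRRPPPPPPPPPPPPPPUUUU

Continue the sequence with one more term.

The n-th term is 2n+1 R's then 3n+2 P's then n U's, where the shown terms are n = 2, 3, 4.
Setting n = 5 gives 11, 17, 5 characters in each block.

RRRRRRRRRRRPPPPPPPPPPPPPPPPPUUUUU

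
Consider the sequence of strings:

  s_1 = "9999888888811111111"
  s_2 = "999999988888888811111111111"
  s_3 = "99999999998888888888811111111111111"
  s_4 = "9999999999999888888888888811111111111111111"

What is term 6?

Each string has the form 9^{3n-2} 8^{2n+3} 1^{3n+2}, where the shown terms are n = 2, 3, 4, 5.
At n = 7 the blocks have lengths 19, 17, 23.

99999999999999999998888888888888888811111111111111111111111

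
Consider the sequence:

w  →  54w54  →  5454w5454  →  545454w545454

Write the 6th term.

5454545454w5454545454

Every step adds 54 to the front and 54 to the end of the previous string.
From 545454w545454, 2 further steps: 545454w545454 → 54545454w54545454 → (answer).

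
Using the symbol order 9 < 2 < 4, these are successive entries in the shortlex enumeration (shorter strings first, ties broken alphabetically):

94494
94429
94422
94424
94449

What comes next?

94442

The successor of 94449 increments the rightmost position that isn't already 4 and resets every position after it to 9.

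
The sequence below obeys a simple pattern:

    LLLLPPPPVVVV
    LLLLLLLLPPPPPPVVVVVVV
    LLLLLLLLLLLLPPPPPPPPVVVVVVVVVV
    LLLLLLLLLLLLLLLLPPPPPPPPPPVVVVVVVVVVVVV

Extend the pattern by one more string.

LLLLLLLLLLLLLLLLLLLLPPPPPPPPPPPPVVVVVVVVVVVVVVVV

Term n consists of 4n L's, followed by 2n+2 P's, followed by 3n+1 V's (n = 1, 2, …).
At n = 5 the blocks have lengths 20, 12, 16.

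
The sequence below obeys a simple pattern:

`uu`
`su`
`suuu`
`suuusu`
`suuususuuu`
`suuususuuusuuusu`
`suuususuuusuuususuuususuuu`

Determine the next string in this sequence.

suuususuuusuuususuuususuuusuuususuuusuuusu

Each term (from the third on) is the previous term followed by the one before it: term 3 = su·uu = suuu.
The next term joins suuususuuusuuususuuususuuu and suuususuuusuuusu.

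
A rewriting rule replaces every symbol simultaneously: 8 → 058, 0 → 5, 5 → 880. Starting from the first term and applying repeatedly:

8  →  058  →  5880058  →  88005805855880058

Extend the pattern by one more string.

05805855880058588005888088005805855880058

φ(88005805855880058) expands symbol-by-symbol to 058 058 5 5 880 058 5 880 058 880 880 058 058 5 5 880 058; joining the 17 pieces gives the next term.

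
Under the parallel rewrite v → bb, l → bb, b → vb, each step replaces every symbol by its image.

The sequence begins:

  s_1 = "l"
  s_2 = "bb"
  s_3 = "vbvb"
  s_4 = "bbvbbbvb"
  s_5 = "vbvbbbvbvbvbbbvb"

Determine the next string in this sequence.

Rewriting the 16 symbols of vbvbbbvbvbvbbbvb one by one yields bb vb bb vb vb vb bb vb bb vb bb vb vb vb bb vb; concatenated:

bbvbbbvbvbvbbbvbbbvbbbvbvbvbbbvb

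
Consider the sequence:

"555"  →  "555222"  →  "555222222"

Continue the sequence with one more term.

555222222222

The strings grow by a fixed suffix 222 each time.
One more step from 555222222 gives the answer.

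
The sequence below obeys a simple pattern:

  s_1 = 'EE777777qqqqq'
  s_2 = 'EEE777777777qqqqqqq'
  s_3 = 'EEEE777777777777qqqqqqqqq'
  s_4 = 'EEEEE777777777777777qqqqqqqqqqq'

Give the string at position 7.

Term n consists of n+1 E's, followed by 3n+3 7's, followed by 2n+3 q's (n = 1, 2, …).
For term 7, n = 7, so the run lengths are 8, 24, 17.

EEEEEEEE777777777777777777777777qqqqqqqqqqqqqqqqq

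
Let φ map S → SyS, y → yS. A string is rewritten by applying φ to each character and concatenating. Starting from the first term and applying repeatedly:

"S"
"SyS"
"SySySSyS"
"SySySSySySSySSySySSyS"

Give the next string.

Rewriting the 21 symbols of SySySSySySSySSySySSyS one by one yields SyS yS SyS yS SyS SyS yS SyS yS SyS SyS yS SyS SyS yS SyS yS SyS SyS yS SyS; concatenated:

SySySSySySSySSySySSySySSySSySySSySSySySSySySSySSySySSyS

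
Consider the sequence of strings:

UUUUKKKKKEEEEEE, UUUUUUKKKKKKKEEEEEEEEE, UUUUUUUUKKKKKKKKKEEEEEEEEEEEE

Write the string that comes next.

The n-th term is 2n U's then 2n+1 K's then 3n E's, where the shown terms are n = 2, 3, 4.
Setting n = 5 gives 10, 11, 15 characters in each block.

UUUUUUUUUUKKKKKKKKKKKEEEEEEEEEEEEEEE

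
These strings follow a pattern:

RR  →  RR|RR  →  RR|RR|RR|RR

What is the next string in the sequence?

Every step duplicates the string with '|' between the halves.
One more doubling of RR|RR|RR|RR gives the answer.

RR|RR|RR|RR|RR|RR|RR|RR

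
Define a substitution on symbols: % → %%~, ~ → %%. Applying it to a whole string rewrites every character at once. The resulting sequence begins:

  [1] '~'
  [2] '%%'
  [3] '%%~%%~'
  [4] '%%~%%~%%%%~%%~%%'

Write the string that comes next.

Replace each of the 16 characters of %%~%%~%%%%~%%~%% in place — %%~ %%~ %% %%~ %%~ %% %%~ %%~ %%~ %%~ %% %%~ %%~ %% %%~ %%~ — and concatenate.

%%~%%~%%%%~%%~%%%%~%%~%%~%%~%%%%~%%~%%%%~%%~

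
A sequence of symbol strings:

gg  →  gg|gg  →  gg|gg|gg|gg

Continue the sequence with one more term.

gg|gg|gg|gg|gg|gg|gg|gg

s(k+1) = s(k)·|·s(k) — each term doubles the last with '|' between the halves.
So the next term is two copies of gg|gg|gg|gg with '|' between the halves.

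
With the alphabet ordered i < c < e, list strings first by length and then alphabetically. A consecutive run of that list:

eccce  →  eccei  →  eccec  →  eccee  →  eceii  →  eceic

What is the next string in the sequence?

Treat eceic as a base-3 numeral over the given alphabet and add one, carrying through any trailing e's.

eceie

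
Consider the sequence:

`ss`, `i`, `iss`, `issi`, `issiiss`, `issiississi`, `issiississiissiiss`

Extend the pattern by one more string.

issiississiissiississiississi

From term 3 onward, concatenate the last term with the second-to-last: i·ss = iss, iss·i = issi, …
The next term joins issiississiissiiss and issiississi.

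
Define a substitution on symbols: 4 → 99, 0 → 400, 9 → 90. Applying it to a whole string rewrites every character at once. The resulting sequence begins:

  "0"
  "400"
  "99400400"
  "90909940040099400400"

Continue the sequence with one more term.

90400904009090994004009940040090909940040099400400

φ(90909940040099400400) expands symbol-by-symbol to 90 400 90 400 90 90 99 400 400 99 400 400 90 90 99 400 400 99 400 400; joining the 20 pieces gives the next term.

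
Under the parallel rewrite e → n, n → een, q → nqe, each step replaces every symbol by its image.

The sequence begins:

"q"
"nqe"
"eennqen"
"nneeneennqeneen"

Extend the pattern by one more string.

Applying the rule to each of the 15 symbols of nneeneennqeneen gives the pieces een een n n een n n een een nqe n een n n een, which concatenate to the answer.

eeneennneennneeneennqeneennneen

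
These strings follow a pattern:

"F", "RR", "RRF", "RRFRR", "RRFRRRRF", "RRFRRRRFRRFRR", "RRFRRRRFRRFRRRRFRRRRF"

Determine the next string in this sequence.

RRFRRRRFRRFRRRRFRRRRFRRFRRRRFRRFRR

From term 3 onward, concatenate the last term with the second-to-last: RR·F = RRF, RRF·RR = RRFRR, …
So term 8 is RRFRRRRFRRFRRRRFRRRRF·RRFRRRRFRRFRR.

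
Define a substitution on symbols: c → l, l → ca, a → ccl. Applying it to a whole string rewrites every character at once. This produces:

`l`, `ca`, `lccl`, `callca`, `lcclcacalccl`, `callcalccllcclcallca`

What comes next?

φ(callcalccllcclcallca) expands symbol-by-symbol to l ccl ca ca l ccl ca l l ca ca l l ca l ccl ca ca l ccl; joining the 20 pieces gives the next term.

lcclcacalcclcallcacallcalcclcacalccl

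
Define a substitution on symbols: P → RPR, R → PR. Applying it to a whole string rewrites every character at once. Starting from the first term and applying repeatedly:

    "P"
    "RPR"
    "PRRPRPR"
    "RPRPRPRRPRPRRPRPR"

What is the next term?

Rewriting the 17 symbols of RPRPRPRRPRPRRPRPR one by one yields PR RPR PR RPR PR RPR PR PR RPR PR RPR PR PR RPR PR RPR PR; concatenated:

PRRPRPRRPRPRRPRPRPRRPRPRRPRPRPRRPRPRRPRPR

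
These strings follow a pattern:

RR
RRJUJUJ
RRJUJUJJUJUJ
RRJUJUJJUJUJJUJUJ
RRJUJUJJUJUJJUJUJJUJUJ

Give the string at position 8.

RRJUJUJJUJUJJUJUJJUJUJJUJUJJUJUJJUJUJ

Every step adds JUJUJ to the end: s(k+1) = s(k)·JUJUJ.
From RRJUJUJJUJUJJUJUJJUJUJ, 3 further steps: RRJUJUJJUJUJJUJUJJUJUJ → RRJUJUJJUJUJJUJUJJUJUJJUJUJ → RRJUJUJJUJUJJUJUJJUJUJJUJUJJUJUJ → (answer).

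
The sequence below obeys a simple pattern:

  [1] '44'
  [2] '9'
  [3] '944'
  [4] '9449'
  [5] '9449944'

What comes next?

94499449449

Each term (from the third on) is the previous term followed by the one before it: term 3 = 9·44 = 944.
So term 6 is 9449944·9449.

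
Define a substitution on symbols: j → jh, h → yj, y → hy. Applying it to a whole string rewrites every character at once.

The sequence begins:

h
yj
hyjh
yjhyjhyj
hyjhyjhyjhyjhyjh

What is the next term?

yjhyjhyjhyjhyjhyjhyjhyjhyjhyjhyj

φ(hyjhyjhyjhyjhyjh) expands symbol-by-symbol to yj hy jh yj hy jh yj hy jh yj hy jh yj hy jh yj; joining the 16 pieces gives the next term.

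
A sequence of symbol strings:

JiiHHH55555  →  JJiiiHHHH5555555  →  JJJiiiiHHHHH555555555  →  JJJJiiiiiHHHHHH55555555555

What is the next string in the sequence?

JJJJJiiiiiiHHHHHHH5555555555555

The n-th term is n-1 J's then n i's then n+1 H's then 2n+1 5's, where the shown terms are n = 2, 3, 4, 5.
Setting n = 6 gives 5, 6, 7, 13 characters in each block.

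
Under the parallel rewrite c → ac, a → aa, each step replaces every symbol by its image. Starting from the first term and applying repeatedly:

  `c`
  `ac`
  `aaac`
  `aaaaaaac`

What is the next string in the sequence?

Expanding aaaaaaac: a→aa, a→aa, a→aa, a→aa, a→aa, a→aa, a→aa, c→ac. Concatenated: aa aa aa aa aa aa aa ac.

aaaaaaaaaaaaaaac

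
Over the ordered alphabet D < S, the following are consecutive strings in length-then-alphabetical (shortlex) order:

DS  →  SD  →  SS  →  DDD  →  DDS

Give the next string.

DSD

Find the rightmost character of DDS below S, bump it to the next letter, and reset everything to its right to D.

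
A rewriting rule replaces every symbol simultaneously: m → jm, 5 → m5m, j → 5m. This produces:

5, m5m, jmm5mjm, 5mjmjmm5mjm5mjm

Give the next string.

Applying the rule to each of the 15 symbols of 5mjmjmm5mjm5mjm gives the pieces m5m jm 5m jm 5m jm jm m5m jm 5m jm m5m jm 5m jm, which concatenate to the answer.

m5mjm5mjm5mjmjmm5mjm5mjmm5mjm5mjm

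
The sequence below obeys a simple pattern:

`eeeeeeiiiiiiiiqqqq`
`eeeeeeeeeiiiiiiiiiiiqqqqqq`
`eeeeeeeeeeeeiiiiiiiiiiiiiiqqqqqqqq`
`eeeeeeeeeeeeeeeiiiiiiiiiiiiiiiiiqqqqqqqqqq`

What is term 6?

eeeeeeeeeeeeeeeeeeeeeiiiiiiiiiiiiiiiiiiiiiiiqqqqqqqqqqqqqq

The n-th term is 3n e's then 3n+2 i's then 2n q's, where the shown terms are n = 2, 3, 4, 5.
At n = 7 the blocks have lengths 21, 23, 14.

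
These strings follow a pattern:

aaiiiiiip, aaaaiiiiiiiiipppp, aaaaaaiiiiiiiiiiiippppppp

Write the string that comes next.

The n-th term is 2n a's then 3n+3 i's then 3n-2 p's (n = 1, 2, …).
For the next term, n = 4, so the run lengths are 8, 15, 10.

aaaaaaaaiiiiiiiiiiiiiiipppppppppp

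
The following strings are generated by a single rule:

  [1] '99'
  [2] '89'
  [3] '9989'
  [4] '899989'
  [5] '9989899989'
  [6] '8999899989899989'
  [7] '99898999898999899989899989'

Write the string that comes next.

899989998989998999898999898999899989899989

From term 3 onward, concatenate the second-to-last term with the last: 99·89 = 9989, 89·9989 = 899989, …
Continuing: 8999899989899989 · 99898999898999899989899989 gives term 8.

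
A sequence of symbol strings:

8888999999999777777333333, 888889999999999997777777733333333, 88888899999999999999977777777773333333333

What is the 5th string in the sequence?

888888889999999999999999999997777777777777733333333333333

The n-th term is n+1 8's then 3n 9's then 2n 7's then 2n 3's, where the shown terms are n = 3, 4, 5.
At n = 7 the blocks have lengths 8, 21, 14, 14.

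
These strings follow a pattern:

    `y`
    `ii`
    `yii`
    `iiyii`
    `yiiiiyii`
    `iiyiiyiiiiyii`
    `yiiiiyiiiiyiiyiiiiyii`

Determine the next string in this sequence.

From term 3 onward, concatenate the second-to-last term with the last: y·ii = yii, ii·yii = iiyii, …
The next term joins iiyiiyiiiiyii and yiiiiyiiiiyiiyiiiiyii.

iiyiiyiiiiyiiyiiiiyiiiiyiiyiiiiyii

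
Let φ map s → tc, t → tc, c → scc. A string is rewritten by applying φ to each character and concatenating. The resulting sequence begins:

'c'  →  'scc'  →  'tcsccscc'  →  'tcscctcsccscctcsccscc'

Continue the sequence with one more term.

tcscctcsccscctcscctcsccscctcsccscctcscctcsccscctcsccscc

Applying the rule to each of the 21 symbols of tcscctcsccscctcsccscc gives the pieces tc scc tc scc scc tc scc tc scc scc tc scc scc tc scc tc scc scc tc scc scc, which concatenate to the answer.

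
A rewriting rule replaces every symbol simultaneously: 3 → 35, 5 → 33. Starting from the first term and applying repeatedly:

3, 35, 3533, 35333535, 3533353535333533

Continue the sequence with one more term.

Rewriting the 16 symbols of 3533353535333533 one by one yields 35 33 35 35 35 33 35 33 35 33 35 35 35 33 35 35; concatenated:

35333535353335333533353535333535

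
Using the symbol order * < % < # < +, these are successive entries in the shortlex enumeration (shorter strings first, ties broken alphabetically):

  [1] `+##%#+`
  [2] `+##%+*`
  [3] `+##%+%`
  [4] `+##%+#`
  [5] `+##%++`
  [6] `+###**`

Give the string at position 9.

Stepping forward 3 times from +###**: +###** → +###*% → +###*#, then the target.

+###*+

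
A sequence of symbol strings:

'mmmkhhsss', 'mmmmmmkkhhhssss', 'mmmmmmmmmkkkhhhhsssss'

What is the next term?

mmmmmmmmmmmmkkkkhhhhhssssss

Term n consists of 3n m's, followed by n k's, followed by n+1 h's, followed by n+2 s's (n = 1, 2, …).
Setting n = 4 gives 12, 4, 5, 6 characters in each block.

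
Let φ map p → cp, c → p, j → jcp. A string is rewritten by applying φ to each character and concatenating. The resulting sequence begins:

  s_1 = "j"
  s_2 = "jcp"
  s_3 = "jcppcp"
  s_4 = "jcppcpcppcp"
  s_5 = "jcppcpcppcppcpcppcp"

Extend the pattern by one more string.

Rewriting the 19 symbols of jcppcpcppcppcpcppcp one by one yields jcp p cp cp p cp p cp cp p cp cp p cp p cp cp p cp; concatenated:

jcppcpcppcppcpcppcpcppcppcpcppcp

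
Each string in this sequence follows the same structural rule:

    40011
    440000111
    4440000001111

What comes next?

Reading off run lengths: 4 runs 1, 2, 3; 0 runs 2, 4, 6; 1 runs 2, 3, 4 — each is linear in n (n = 1, 2, …).
Setting n = 4 gives 4, 8, 5 characters in each block.

44440000000011111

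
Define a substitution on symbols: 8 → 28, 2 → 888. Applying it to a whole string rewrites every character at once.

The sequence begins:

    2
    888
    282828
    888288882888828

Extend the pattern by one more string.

Rewriting the 15 symbols of 888288882888828 one by one yields 28 28 28 888 28 28 28 28 888 28 28 28 28 888 28; concatenated:

282828888282828288882828282888828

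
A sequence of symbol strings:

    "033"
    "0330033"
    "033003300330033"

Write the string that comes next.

Every step duplicates the string with '0' between the halves.
Doubling 033003300330033 with '0' between the halves:

0330033003300330033003300330033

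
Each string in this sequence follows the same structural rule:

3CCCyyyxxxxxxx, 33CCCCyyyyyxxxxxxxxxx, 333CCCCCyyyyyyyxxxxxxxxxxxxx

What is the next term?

The n-th term is n-1 3's then n+1 C's then 2n-1 y's then 3n+1 x's, where the shown terms are n = 2, 3, 4.
For the next term, n = 5, so the run lengths are 4, 6, 9, 16.

3333CCCCCCyyyyyyyyyxxxxxxxxxxxxxxxx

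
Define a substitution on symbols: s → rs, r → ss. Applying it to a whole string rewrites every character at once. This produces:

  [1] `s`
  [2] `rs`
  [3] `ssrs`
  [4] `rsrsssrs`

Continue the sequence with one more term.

ssrsssrsrsrsssrs

Rewriting each symbol of rsrsssrs: r→ss, s→rs, r→ss, s→rs, s→rs, s→rs, r→ss, s→rs, which concatenates to ss rs ss rs rs rs ss rs.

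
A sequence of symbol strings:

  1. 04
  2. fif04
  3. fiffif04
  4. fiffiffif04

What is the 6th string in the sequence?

fiffiffiffiffif04

Every step adds fif at the front: s(k+1) = fif·s(k).
From fiffiffif04, 2 further steps: fiffiffif04 → fiffiffiffif04 → (answer).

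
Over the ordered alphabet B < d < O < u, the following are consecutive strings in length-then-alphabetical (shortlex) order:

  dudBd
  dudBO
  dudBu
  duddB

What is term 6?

Advancing 2 positions from duddB through duddB → duddd reaches term 6.

duddO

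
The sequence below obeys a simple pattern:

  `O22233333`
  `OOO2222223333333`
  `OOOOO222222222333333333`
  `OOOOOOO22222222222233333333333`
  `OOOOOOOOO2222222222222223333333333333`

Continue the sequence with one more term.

The n-th term is 2n-1 O's then 3n 2's then 2n+3 3's (n = 1, 2, …).
At n = 6 the blocks have lengths 11, 18, 15.

OOOOOOOOOOO222222222222222222333333333333333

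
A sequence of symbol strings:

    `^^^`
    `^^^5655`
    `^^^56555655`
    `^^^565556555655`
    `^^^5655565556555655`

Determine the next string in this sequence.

^^^56555655565556555655

Each term is the previous one with 5655 appended.
So the next term is ^^^5655565556555655·5655.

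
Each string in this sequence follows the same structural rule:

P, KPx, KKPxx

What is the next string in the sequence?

Each term wraps the previous one in K on the left and x on the right.
Applying this once more to KKPxx:

KKKPxxx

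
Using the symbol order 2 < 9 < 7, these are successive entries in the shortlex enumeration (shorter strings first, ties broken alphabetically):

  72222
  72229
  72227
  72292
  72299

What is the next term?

Find the rightmost character of 72299 below 7, bump it to the next letter, and reset everything to its right to 2.

72297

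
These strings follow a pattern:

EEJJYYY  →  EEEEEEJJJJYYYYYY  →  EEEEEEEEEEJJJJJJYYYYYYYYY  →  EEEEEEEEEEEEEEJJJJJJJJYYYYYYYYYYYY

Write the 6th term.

The n-th term is 4n-2 E's then 2n J's then 3n Y's (n = 1, 2, …).
Setting n = 6 gives 22, 12, 18 characters in each block.

EEEEEEEEEEEEEEEEEEEEEEJJJJJJJJJJJJYYYYYYYYYYYYYYYYYY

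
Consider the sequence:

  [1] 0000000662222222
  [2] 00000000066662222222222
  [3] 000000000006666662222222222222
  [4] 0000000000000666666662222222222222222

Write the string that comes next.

Reading off run lengths: 0 runs 7, 9, 11, 13; 6 runs 2, 4, 6, 8; 2 runs 7, 10, 13, 16 — each is linear in n, where the shown terms are n = 2, 3, 4, 5.
Setting n = 6 gives 15, 10, 19 characters in each block.

00000000000000066666666662222222222222222222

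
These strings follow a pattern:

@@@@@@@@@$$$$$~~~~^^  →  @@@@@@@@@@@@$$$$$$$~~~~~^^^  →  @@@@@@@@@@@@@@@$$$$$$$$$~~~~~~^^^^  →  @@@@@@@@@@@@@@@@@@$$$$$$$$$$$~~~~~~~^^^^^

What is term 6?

@@@@@@@@@@@@@@@@@@@@@@@@$$$$$$$$$$$$$$$~~~~~~~~~^^^^^^^

Reading off run lengths: @ runs 9, 12, 15, 18; $ runs 5, 7, 9, 11; ~ runs 4, 5, 6, 7; ^ runs 2, 3, 4, 5 — each is linear in n, where the shown terms are n = 3, 4, 5, 6.
Setting n = 8 gives 24, 15, 9, 7 characters in each block.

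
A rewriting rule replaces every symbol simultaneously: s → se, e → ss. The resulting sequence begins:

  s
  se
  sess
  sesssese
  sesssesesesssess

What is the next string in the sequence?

Rewriting the 16 symbols of sesssesesesssess one by one yields se ss se se se ss se ss se ss se se se ss se se; concatenated:

sesssesesesssesssesssesesesssese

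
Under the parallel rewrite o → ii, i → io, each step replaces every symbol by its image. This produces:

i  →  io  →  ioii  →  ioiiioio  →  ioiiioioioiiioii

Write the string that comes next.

Applying the rule to each of the 16 symbols of ioiiioioioiiioii gives the pieces io ii io io io ii io ii io ii io io io ii io io, which concatenate to the answer.

ioiiioioioiiioiiioiiioioioiiioio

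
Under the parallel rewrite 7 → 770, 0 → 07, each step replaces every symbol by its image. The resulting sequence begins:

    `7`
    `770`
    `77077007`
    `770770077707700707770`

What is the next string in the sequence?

Replace each of the 21 characters of 770770077707700707770 in place — 770 770 07 770 770 07 07 770 770 770 07 770 770 07 07 770 07 770 770 770 07 — and concatenate.

7707700777077007077707707700777077007077700777077077007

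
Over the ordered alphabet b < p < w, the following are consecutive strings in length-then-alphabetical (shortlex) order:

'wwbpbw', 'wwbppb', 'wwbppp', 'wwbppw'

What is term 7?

wwbpww

Continuing the enumeration 3 steps past wwbppw: wwbppw → wwbpwb → wwbpwp → (answer).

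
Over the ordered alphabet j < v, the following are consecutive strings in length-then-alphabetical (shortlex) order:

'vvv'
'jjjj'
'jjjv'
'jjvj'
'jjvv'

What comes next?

Find the rightmost character of jjvv below v, bump it to the next letter, and reset everything to its right to j.

jvjj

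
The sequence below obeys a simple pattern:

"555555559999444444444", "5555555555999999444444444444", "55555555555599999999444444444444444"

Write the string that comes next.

555555555555559999999999444444444444444444

Reading off run lengths: 5 runs 8, 10, 12; 9 runs 4, 6, 8; 4 runs 9, 12, 15 — each is linear in n, where the shown terms are n = 3, 4, 5.
At n = 6 the blocks have lengths 14, 10, 18.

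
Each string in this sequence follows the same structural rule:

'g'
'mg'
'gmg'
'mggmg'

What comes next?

Each term (from the third on) is the two preceding terms concatenated in order: term 3 = g·mg = gmg.
Continuing: gmg · mggmg gives term 5.

gmgmggmg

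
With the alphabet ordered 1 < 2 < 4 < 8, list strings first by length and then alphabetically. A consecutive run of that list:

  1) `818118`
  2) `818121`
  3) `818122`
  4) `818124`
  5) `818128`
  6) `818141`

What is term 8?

818144

Advancing 2 positions from 818141 through 818141 → 818142 reaches term 8.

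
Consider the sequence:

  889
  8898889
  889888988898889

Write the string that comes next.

Each string is two copies of the previous one joined by '8'.
So the next term is two copies of 889888988898889 with '8' between the halves.

8898889888988898889888988898889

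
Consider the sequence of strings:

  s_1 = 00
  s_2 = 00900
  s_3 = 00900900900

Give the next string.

00900900900900900900900

Each string is two copies of the previous one joined by '9'.
So the next term is two copies of 00900900900 with '9' between the halves.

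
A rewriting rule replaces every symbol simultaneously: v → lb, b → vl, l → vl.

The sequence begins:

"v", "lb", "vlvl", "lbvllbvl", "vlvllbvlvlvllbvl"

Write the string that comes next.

Applying the rule to each of the 16 symbols of vlvllbvlvlvllbvl gives the pieces lb vl lb vl vl vl lb vl lb vl lb vl vl vl lb vl, which concatenate to the answer.

lbvllbvlvlvllbvllbvllbvlvlvllbvl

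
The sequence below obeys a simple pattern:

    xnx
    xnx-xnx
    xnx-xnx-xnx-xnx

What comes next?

xnx-xnx-xnx-xnx-xnx-xnx-xnx-xnx

Every step duplicates the string with '-' between the halves.
One more doubling of xnx-xnx-xnx-xnx gives the answer.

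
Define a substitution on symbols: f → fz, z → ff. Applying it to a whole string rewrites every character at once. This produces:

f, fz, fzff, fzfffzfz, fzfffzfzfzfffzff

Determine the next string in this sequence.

Replace each of the 16 characters of fzfffzfzfzfffzff in place — fz ff fz fz fz ff fz ff fz ff fz fz fz ff fz fz — and concatenate.

fzfffzfzfzfffzfffzfffzfzfzfffzfz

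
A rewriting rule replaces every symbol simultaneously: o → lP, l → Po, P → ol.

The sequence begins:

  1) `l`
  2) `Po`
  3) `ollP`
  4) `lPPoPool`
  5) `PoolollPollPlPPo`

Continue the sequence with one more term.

ollPlPPolPPoPoollPPoPoolPoolollP

φ(PoolollPollPlPPo) expands symbol-by-symbol to ol lP lP Po lP Po Po ol lP Po Po ol Po ol ol lP; joining the 16 pieces gives the next term.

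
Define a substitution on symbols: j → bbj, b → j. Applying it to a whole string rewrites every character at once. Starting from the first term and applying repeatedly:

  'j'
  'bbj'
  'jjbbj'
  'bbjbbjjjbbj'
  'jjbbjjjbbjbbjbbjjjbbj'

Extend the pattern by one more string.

Rewriting the 21 symbols of jjbbjjjbbjbbjbbjjjbbj one by one yields bbj bbj j j bbj bbj bbj j j bbj j j bbj j j bbj bbj bbj j j bbj; concatenated:

bbjbbjjjbbjbbjbbjjjbbjjjbbjjjbbjbbjbbjjjbbj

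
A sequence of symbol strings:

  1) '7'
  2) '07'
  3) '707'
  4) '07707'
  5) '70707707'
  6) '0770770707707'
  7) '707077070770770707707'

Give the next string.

From term 3 onward, concatenate the second-to-last term with the last: 7·07 = 707, 07·707 = 07707, …
Continuing: 0770770707707 · 707077070770770707707 gives term 8.

0770770707707707077070770770707707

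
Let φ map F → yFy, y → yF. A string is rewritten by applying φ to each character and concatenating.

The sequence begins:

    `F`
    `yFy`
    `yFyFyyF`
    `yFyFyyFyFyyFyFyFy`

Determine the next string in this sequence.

Replace each of the 17 characters of yFyFyyFyFyyFyFyFy in place — yF yFy yF yFy yF yF yFy yF yFy yF yF yFy yF yFy yF yFy yF — and concatenate.

yFyFyyFyFyyFyFyFyyFyFyyFyFyFyyFyFyyFyFyyF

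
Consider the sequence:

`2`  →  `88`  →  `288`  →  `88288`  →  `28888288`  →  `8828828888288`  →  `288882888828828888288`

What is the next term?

8828828888288288882888828828888288

This is a Fibonacci-style word recurrence s(k) = s(k−2)·s(k−1): e.g. 2·88 = 288.
The next term joins 8828828888288 and 288882888828828888288.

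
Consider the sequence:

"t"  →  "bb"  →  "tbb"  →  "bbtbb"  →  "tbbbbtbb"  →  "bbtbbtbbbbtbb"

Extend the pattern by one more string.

From term 3 onward, concatenate the second-to-last term with the last: t·bb = tbb, bb·tbb = bbtbb, …
Continuing: tbbbbtbb · bbtbbtbbbbtbb gives term 7.

tbbbbtbbbbtbbtbbbbtbb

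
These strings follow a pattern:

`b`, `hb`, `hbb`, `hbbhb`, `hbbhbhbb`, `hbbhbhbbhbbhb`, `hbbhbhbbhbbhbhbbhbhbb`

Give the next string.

hbbhbhbbhbbhbhbbhbhbbhbbhbhbbhbbhb

This is a Fibonacci-style word recurrence s(k) = s(k−1)·s(k−2): e.g. hb·b = hbb.
Continuing: hbbhbhbbhbbhbhbbhbhbb · hbbhbhbbhbbhb gives term 8.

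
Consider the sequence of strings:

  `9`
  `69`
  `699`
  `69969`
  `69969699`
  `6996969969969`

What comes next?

Each term (from the third on) is the previous term followed by the one before it: term 3 = 69·9 = 699.
The next term joins 6996969969969 and 69969699.

699696996996969969699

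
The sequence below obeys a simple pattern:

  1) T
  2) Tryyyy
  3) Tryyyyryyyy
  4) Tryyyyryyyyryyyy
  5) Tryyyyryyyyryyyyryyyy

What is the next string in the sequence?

The strings grow by a fixed suffix ryyyy each time.
So the next term is Tryyyyryyyyryyyyryyyy·ryyyy.

Tryyyyryyyyryyyyryyyyryyyy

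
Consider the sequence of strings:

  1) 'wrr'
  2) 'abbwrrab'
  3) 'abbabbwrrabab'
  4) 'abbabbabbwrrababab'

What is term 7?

abbabbabbabbabbabbwrrabababababab

Every step adds abb to the front and ab to the end of the previous string.
From abbabbabbwrrababab, 3 further steps: abbabbabbwrrababab → abbabbabbabbwrrabababab → abbabbabbabbabbwrrababababab → (answer).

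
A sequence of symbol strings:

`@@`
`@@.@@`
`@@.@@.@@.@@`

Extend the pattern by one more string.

s(k+1) = s(k)·.·s(k) — each term doubles the last with '.' between the halves.
One more doubling of @@.@@.@@.@@ gives the answer.

@@.@@.@@.@@.@@.@@.@@.@@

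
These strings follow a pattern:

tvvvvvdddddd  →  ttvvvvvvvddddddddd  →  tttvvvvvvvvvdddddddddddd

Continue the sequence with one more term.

ttttvvvvvvvvvvvddddddddddddddd

The n-th term is n-1 t's then 2n+1 v's then 3n d's, where the shown terms are n = 2, 3, 4.
For the next term, n = 5, so the run lengths are 4, 11, 15.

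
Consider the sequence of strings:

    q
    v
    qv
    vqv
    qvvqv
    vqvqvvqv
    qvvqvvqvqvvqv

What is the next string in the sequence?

This is a Fibonacci-style word recurrence s(k) = s(k−2)·s(k−1): e.g. q·v = qv.
The next term joins vqvqvvqv and qvvqvvqvqvvqv.

vqvqvvqvqvvqvvqvqvvqv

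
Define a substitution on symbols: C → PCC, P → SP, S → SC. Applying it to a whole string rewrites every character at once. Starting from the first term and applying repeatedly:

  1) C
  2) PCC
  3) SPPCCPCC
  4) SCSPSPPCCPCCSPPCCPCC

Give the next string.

Rewriting the 20 symbols of SCSPSPPCCPCCSPPCCPCC one by one yields SC PCC SC SP SC SP SP PCC PCC SP PCC PCC SC SP SP PCC PCC SP PCC PCC; concatenated:

SCPCCSCSPSCSPSPPCCPCCSPPCCPCCSCSPSPPCCPCCSPPCCPCC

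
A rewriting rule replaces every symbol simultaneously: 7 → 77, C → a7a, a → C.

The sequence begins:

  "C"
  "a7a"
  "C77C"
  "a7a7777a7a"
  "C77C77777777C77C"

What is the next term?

Rewriting the 16 symbols of C77C77777777C77C one by one yields a7a 77 77 a7a 77 77 77 77 77 77 77 77 a7a 77 77 a7a; concatenated:

a7a7777a7a7777777777777777a7a7777a7a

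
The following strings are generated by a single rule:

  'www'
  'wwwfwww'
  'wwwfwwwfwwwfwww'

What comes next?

Each string is two copies of the previous one joined by 'f'.
Doubling wwwfwwwfwwwfwww with 'f' between the halves:

wwwfwwwfwwwfwwwfwwwfwwwfwwwfwww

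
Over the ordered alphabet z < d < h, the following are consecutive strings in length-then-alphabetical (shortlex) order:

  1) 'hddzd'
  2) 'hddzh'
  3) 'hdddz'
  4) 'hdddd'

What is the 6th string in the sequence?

hddhz

Advancing 2 positions from hdddd through hdddd → hdddh reaches term 6.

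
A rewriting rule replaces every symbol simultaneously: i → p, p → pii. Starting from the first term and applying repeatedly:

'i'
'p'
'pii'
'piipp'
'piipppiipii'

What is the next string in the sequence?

Expanding piipppiipii: p→pii, i→p, i→p, p→pii, p→pii, p→pii, i→p, i→p, p→pii, i→p, i→p. Concatenated: pii p p pii pii pii p p pii p p.

piipppiipiipiipppiipp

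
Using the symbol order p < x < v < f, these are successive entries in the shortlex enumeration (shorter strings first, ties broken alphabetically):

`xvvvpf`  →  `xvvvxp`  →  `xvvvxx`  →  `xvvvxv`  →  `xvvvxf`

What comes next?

xvvvvp

The successor of xvvvxf increments the rightmost position that isn't already f and resets every position after it to p.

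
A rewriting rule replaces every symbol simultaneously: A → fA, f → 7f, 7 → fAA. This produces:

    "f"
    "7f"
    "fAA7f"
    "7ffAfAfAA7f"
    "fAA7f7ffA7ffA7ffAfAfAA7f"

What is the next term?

φ(fAA7f7ffA7ffA7ffAfAfAA7f) expands symbol-by-symbol to 7f fA fA fAA 7f fAA 7f 7f fA fAA 7f 7f fA fAA 7f 7f fA 7f fA 7f fA fA fAA 7f; joining the 24 pieces gives the next term.

7ffAfAfAA7ffAA7f7ffAfAA7f7ffAfAA7f7ffA7ffA7ffAfAfAA7f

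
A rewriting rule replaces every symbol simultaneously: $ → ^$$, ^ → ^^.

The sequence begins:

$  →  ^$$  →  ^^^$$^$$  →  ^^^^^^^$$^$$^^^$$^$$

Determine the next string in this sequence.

^^^^^^^^^^^^^^^$$^$$^^^$$^$$^^^^^^^$$^$$^^^$$^$$

Applying the rule to each of the 20 symbols of ^^^^^^^$$^$$^^^$$^$$ gives the pieces ^^ ^^ ^^ ^^ ^^ ^^ ^^ ^$$ ^$$ ^^ ^$$ ^$$ ^^ ^^ ^^ ^$$ ^$$ ^^ ^$$ ^$$, which concatenate to the answer.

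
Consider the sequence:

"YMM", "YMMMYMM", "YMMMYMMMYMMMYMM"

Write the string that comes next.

s(k+1) = s(k)·M·s(k) — each term doubles the last with 'M' between the halves.
Doubling YMMMYMMMYMMMYMM with 'M' between the halves:

YMMMYMMMYMMMYMMMYMMMYMMMYMMMYMM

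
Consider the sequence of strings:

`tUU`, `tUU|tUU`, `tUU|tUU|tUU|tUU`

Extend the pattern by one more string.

Each string is two copies of the previous one joined by '|'.
Doubling tUU|tUU|tUU|tUU with '|' between the halves:

tUU|tUU|tUU|tUU|tUU|tUU|tUU|tUU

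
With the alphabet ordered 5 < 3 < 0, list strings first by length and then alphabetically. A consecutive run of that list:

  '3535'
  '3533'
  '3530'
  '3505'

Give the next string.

3503

Treat 3505 as a base-3 numeral over the given alphabet and add one, carrying through any trailing 0's.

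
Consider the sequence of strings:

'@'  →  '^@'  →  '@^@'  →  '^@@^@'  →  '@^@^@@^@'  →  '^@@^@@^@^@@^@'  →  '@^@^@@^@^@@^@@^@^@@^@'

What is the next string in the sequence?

This is a Fibonacci-style word recurrence s(k) = s(k−2)·s(k−1): e.g. @·^@ = @^@.
Continuing: ^@@^@@^@^@@^@ · @^@^@@^@^@@^@@^@^@@^@ gives term 8.

^@@^@@^@^@@^@@^@^@@^@^@@^@@^@^@@^@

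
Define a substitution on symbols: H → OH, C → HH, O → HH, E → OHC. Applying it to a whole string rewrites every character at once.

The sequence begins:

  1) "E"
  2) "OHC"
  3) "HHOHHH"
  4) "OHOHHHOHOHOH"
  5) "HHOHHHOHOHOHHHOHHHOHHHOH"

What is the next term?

OHOHHHOHOHOHHHOHHHOHHHOHOHOHHHOHOHOHHHOHOHOHHHOH

Applying the rule to each of the 24 symbols of HHOHHHOHOHOHHHOHHHOHHHOH gives the pieces OH OH HH OH OH OH HH OH HH OH HH OH OH OH HH OH OH OH HH OH OH OH HH OH, which concatenate to the answer.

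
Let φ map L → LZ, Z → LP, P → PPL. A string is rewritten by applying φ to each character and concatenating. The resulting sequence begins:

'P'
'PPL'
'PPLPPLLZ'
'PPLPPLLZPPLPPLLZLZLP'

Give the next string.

PPLPPLLZPPLPPLLZLZLPPPLPPLLZPPLPPLLZLZLPLZLPLZPPL

Replace each of the 20 characters of PPLPPLLZPPLPPLLZLZLP in place — PPL PPL LZ PPL PPL LZ LZ LP PPL PPL LZ PPL PPL LZ LZ LP LZ LP LZ PPL — and concatenate.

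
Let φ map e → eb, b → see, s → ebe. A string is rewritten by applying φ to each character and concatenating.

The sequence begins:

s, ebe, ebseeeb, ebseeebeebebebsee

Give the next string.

ebseeebeebebebseeebebseeebseeebseeebeebeb

Replace each of the 17 characters of ebseeebeebebebsee in place — eb see ebe eb eb eb see eb eb see eb see eb see ebe eb eb — and concatenate.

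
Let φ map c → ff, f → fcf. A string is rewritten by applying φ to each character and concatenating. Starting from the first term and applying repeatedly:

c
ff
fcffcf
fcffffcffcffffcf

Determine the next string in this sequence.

Replace each of the 16 characters of fcffffcffcffffcf in place — fcf ff fcf fcf fcf fcf ff fcf fcf ff fcf fcf fcf fcf ff fcf — and concatenate.

fcffffcffcffcffcffffcffcffffcffcffcffcffffcf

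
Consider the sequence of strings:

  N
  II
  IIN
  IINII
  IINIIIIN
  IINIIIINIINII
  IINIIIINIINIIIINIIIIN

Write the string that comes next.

From term 3 onward, concatenate the last term with the second-to-last: II·N = IIN, IIN·II = IINII, …
So term 8 is IINIIIINIINIIIINIIIIN·IINIIIINIINII.

IINIIIINIINIIIINIIIINIINIIIINIINII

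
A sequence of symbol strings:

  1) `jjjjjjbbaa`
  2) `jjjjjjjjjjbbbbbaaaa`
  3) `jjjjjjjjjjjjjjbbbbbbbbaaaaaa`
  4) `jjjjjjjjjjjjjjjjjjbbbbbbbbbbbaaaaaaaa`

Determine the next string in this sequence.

Reading off run lengths: j runs 6, 10, 14, 18; b runs 2, 5, 8, 11; a runs 2, 4, 6, 8 — each is linear in n (n = 1, 2, …).
Setting n = 5 gives 22, 14, 10 characters in each block.

jjjjjjjjjjjjjjjjjjjjjjbbbbbbbbbbbbbbaaaaaaaaaa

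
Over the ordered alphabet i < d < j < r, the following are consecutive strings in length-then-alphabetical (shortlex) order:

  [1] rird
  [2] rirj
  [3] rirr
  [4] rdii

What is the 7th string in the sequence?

rdir

Stepping forward 3 times from rdii: rdii → rdid → rdij, then the target.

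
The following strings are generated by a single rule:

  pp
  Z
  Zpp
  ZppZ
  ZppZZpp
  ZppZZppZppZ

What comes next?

ZppZZppZppZZppZZpp

Each term (from the third on) is the previous term followed by the one before it: term 3 = Z·pp = Zpp.
Continuing: ZppZZppZppZ · ZppZZpp gives term 7.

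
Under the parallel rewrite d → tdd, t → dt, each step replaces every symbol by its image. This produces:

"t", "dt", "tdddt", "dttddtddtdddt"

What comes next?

Applying the rule to each of the 13 symbols of dttddtddtdddt gives the pieces tdd dt dt tdd tdd dt tdd tdd dt tdd tdd tdd dt, which concatenate to the answer.

tdddtdttddtdddttddtdddttddtddtdddt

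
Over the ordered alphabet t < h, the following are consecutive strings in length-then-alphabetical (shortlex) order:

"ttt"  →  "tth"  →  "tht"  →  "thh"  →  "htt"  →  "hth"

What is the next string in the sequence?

hht

Treat hth as a base-2 numeral over the given alphabet and add one, carrying through any trailing h's.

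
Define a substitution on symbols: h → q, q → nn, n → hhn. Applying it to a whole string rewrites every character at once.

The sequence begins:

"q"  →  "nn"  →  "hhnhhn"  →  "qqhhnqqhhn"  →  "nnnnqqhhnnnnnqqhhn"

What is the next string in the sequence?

φ(nnnnqqhhnnnnnqqhhn) expands symbol-by-symbol to hhn hhn hhn hhn nn nn q q hhn hhn hhn hhn hhn nn nn q q hhn; joining the 18 pieces gives the next term.

hhnhhnhhnhhnnnnnqqhhnhhnhhnhhnhhnnnnnqqhhn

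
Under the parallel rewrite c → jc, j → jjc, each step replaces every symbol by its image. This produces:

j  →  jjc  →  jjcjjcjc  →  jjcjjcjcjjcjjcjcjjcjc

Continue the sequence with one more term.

Replace each of the 21 characters of jjcjjcjcjjcjjcjcjjcjc in place — jjc jjc jc jjc jjc jc jjc jc jjc jjc jc jjc jjc jc jjc jc jjc jjc jc jjc jc — and concatenate.

jjcjjcjcjjcjjcjcjjcjcjjcjjcjcjjcjjcjcjjcjcjjcjjcjcjjcjc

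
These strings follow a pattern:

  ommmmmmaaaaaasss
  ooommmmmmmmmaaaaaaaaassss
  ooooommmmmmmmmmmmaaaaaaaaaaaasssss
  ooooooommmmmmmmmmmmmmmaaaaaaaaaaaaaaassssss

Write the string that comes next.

ooooooooommmmmmmmmmmmmmmmmmaaaaaaaaaaaaaaaaaasssssss

Term n consists of 2n-1 o's, followed by 3n+3 m's, followed by 3n+3 a's, followed by n+2 s's (n = 1, 2, …).
Setting n = 5 gives 9, 18, 18, 7 characters in each block.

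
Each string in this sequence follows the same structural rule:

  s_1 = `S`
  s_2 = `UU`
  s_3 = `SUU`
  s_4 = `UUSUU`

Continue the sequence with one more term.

SUUUUSUU

From term 3 onward, concatenate the second-to-last term with the last: S·UU = SUU, UU·SUU = UUSUU, …
The next term joins SUU and UUSUU.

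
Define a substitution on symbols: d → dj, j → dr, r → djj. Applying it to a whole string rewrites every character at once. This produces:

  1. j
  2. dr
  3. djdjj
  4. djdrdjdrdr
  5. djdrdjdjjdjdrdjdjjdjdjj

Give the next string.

djdrdjdjjdjdrdjdrdrdjdrdjdjjdjdrdjdrdrdjdrdjdrdr

Applying the rule to each of the 23 symbols of djdrdjdjjdjdrdjdjjdjdjj gives the pieces dj dr dj djj dj dr dj dr dr dj dr dj djj dj dr dj dr dr dj dr dj dr dr, which concatenate to the answer.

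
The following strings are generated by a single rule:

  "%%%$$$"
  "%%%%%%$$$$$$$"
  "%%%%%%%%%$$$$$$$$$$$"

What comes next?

Reading off run lengths: % runs 3, 6, 9; $ runs 3, 7, 11 — each is linear in n (n = 1, 2, …).
For the next term, n = 4, so the run lengths are 12, 15.

%%%%%%%%%%%%$$$$$$$$$$$$$$$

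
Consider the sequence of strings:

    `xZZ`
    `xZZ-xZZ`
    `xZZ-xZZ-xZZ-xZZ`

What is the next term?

xZZ-xZZ-xZZ-xZZ-xZZ-xZZ-xZZ-xZZ

s(k+1) = s(k)·-·s(k) — each term doubles the last with '-' between the halves.
So the next term is two copies of xZZ-xZZ-xZZ-xZZ with '-' between the halves.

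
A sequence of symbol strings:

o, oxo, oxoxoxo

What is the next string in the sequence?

oxoxoxoxoxoxoxo

Every step duplicates the string with 'x' between the halves.
One more doubling of oxoxoxo gives the answer.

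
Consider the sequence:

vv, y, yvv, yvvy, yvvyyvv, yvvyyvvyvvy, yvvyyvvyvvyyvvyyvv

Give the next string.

yvvyyvvyvvyyvvyyvvyvvyyvvyvvy

This is a Fibonacci-style word recurrence s(k) = s(k−1)·s(k−2): e.g. y·vv = yvv.
The next term joins yvvyyvvyvvyyvvyyvv and yvvyyvvyvvy.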